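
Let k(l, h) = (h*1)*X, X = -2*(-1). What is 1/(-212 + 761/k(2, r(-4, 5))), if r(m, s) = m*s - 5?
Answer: -50/11361 ≈ -0.0044010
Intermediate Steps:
X = 2
r(m, s) = -5 + m*s
k(l, h) = 2*h (k(l, h) = (h*1)*2 = h*2 = 2*h)
1/(-212 + 761/k(2, r(-4, 5))) = 1/(-212 + 761/((2*(-5 - 4*5)))) = 1/(-212 + 761/((2*(-5 - 20)))) = 1/(-212 + 761/((2*(-25)))) = 1/(-212 + 761/(-50)) = 1/(-212 + 761*(-1/50)) = 1/(-212 - 761/50) = 1/(-11361/50) = -50/11361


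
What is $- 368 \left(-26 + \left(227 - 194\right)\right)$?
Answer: $-2576$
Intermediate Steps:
$- 368 \left(-26 + \left(227 - 194\right)\right) = - 368 \left(-26 + 33\right) = \left(-368\right) 7 = -2576$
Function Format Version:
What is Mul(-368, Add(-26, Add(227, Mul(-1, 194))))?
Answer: -2576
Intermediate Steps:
Mul(-368, Add(-26, Add(227, Mul(-1, 194)))) = Mul(-368, Add(-26, Add(227, -194))) = Mul(-368, Add(-26, 33)) = Mul(-368, 7) = -2576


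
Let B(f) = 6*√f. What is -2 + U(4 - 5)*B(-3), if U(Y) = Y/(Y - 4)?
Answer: -2 + 6*I*√3/5 ≈ -2.0 + 2.0785*I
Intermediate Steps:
U(Y) = Y/(-4 + Y)
-2 + U(4 - 5)*B(-3) = -2 + ((4 - 5)/(-4 + (4 - 5)))*(6*√(-3)) = -2 + (-1/(-4 - 1))*(6*(I*√3)) = -2 + (-1/(-5))*(6*I*√3) = -2 + (-1*(-⅕))*(6*I*√3) = -2 + (6*I*√3)/5 = -2 + 6*I*√3/5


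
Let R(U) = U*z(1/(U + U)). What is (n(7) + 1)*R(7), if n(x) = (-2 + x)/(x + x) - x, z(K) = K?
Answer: -79/28 ≈ -2.8214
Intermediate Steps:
R(U) = 1/2 (R(U) = U/(U + U) = U/((2*U)) = U*(1/(2*U)) = 1/2)
n(x) = -x + (-2 + x)/(2*x) (n(x) = (-2 + x)/((2*x)) - x = (-2 + x)*(1/(2*x)) - x = (-2 + x)/(2*x) - x = -x + (-2 + x)/(2*x))
(n(7) + 1)*R(7) = ((1/2 - 1*7 - 1/7) + 1)*(1/2) = ((1/2 - 7 - 1*1/7) + 1)*(1/2) = ((1/2 - 7 - 1/7) + 1)*(1/2) = (-93/14 + 1)*(1/2) = -79/14*1/2 = -79/28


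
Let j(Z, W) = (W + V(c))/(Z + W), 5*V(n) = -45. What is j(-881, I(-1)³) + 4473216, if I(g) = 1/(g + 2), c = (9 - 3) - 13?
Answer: 492053761/110 ≈ 4.4732e+6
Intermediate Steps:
c = -7 (c = 6 - 13 = -7)
V(n) = -9 (V(n) = (⅕)*(-45) = -9)
I(g) = 1/(2 + g)
j(Z, W) = (-9 + W)/(W + Z) (j(Z, W) = (W - 9)/(Z + W) = (-9 + W)/(W + Z))
j(-881, I(-1)³) + 4473216 = (-9 + (1/(2 - 1))³)/((1/(2 - 1))³ - 881) + 4473216 = (-9 + (1/1)³)/((1/1)³ - 881) + 4473216 = (-9 + 1³)/(1³ - 881) + 4473216 = (-9 + 1)/(1 - 881) + 4473216 = -8/(-880) + 4473216 = -1/880*(-8) + 4473216 = 1/110 + 4473216 = 492053761/110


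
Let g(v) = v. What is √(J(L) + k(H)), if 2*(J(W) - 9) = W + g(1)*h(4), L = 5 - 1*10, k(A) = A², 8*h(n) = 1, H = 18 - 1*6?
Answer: √2409/4 ≈ 12.270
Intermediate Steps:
H = 12 (H = 18 - 6 = 12)
h(n) = ⅛ (h(n) = (⅛)*1 = ⅛)
L = -5 (L = 5 - 10 = -5)
J(W) = 145/16 + W/2 (J(W) = 9 + (W + 1*(⅛))/2 = 9 + (W + ⅛)/2 = 9 + (⅛ + W)/2 = 9 + (1/16 + W/2) = 145/16 + W/2)
√(J(L) + k(H)) = √((145/16 + (½)*(-5)) + 12²) = √((145/16 - 5/2) + 144) = √(105/16 + 144) = √(2409/16) = √2409/4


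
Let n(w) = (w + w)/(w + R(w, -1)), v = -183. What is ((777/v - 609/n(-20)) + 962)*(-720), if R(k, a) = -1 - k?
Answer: -41395878/61 ≈ -6.7862e+5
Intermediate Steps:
n(w) = -2*w (n(w) = (w + w)/(w + (-1 - w)) = (2*w)/(-1) = (2*w)*(-1) = -2*w)
((777/v - 609/n(-20)) + 962)*(-720) = ((777/(-183) - 609/((-2*(-20)))) + 962)*(-720) = ((777*(-1/183) - 609/40) + 962)*(-720) = ((-259/61 - 609*1/40) + 962)*(-720) = ((-259/61 - 609/40) + 962)*(-720) = (-47509/2440 + 962)*(-720) = (2299771/2440)*(-720) = -41395878/61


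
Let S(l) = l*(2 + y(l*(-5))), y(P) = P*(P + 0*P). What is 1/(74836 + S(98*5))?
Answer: 1/2941300816 ≈ 3.3999e-10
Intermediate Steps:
y(P) = P² (y(P) = P*(P + 0) = P*P = P²)
S(l) = l*(2 + 25*l²) (S(l) = l*(2 + (l*(-5))²) = l*(2 + (-5*l)²) = l*(2 + 25*l²))
1/(74836 + S(98*5)) = 1/(74836 + (98*5)*(2 + 25*(98*5)²)) = 1/(74836 + 490*(2 + 25*490²)) = 1/(74836 + 490*(2 + 25*240100)) = 1/(74836 + 490*(2 + 6002500)) = 1/(74836 + 490*6002502) = 1/(74836 + 2941225980) = 1/2941300816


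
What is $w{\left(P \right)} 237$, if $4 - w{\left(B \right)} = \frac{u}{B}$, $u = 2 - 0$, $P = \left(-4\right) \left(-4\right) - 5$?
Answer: $\frac{9954}{11} \approx 904.91$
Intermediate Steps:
$P = 11$ ($P = 16 - 5 = 11$)
$u = 2$ ($u = 2 + 0 = 2$)
$w{\left(B \right)} = 4 - \frac{2}{B}$
$w{\left(P \right)} 237 = \left(4 - \frac{2}{11}\right) 237 = \frac{42}{11} \cdot 237 = \frac{9954}{11}$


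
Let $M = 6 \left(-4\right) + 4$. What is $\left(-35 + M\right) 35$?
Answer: $-1925$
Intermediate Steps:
$M = -20$ ($M = -24 + 4 = -20$)
$\left(-35 + M\right) 35 = \left(-35 - 20\right) 35 = \left(-55\right) 35 = -1925$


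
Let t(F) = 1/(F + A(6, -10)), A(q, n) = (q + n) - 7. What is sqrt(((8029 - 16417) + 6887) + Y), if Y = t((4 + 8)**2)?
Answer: 4*I*sqrt(1659441)/133 ≈ 38.743*I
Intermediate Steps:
A(q, n) = -7 + n + q (A(q, n) = (n + q) - 7 = -7 + n + q)
t(F) = 1/(-11 + F) (t(F) = 1/(F + (-7 - 10 + 6)) = 1/(F - 11) = 1/(-11 + F))
Y = 1/133 (Y = 1/(-11 + (4 + 8)**2) = 1/(-11 + 12**2) = 1/(-11 + 144) = 1/133 ≈ 0.0075188)
sqrt(((8029 - 16417) + 6887) + Y) = sqrt(((8029 - 16417) + 6887) + 1/133) = sqrt((-8388 + 6887) + 1/133) = sqrt(-1501 + 1/133) = sqrt(-199632/133) = 4*I*sqrt(1659441)/133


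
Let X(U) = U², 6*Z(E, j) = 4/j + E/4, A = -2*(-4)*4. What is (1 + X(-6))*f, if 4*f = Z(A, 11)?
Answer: 851/66 ≈ 12.894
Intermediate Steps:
A = 32 (A = 8*4 = 32)
Z(E, j) = E/24 + 2/(3*j) (Z(E, j) = (4/j + E/4)/6 = E/24 + 2/(3*j))
f = 23/66 (f = ((1/24)*(16 + 32*11)/11)/4 = ((1/24)*(1/11)*(16 + 352))/4 = ((1/24)*(1/11)*368)/4 = (¼)*(46/33) = 23/66 ≈ 0.34848)
(1 + X(-6))*f = (1 + (-6)²)*(23/66) = (1 + 36)*(23/66) = 37*(23/66) = 851/66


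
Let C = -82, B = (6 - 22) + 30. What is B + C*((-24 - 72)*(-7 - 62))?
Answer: -543154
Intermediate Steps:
B = 14 (B = -16 + 30 = 14)
B + C*((-24 - 72)*(-7 - 62)) = 14 - 82*(-24 - 72)*(-7 - 62) = 14 - (-7872)*(-69) = 14 - 82*6624 = 14 - 543168 = -543154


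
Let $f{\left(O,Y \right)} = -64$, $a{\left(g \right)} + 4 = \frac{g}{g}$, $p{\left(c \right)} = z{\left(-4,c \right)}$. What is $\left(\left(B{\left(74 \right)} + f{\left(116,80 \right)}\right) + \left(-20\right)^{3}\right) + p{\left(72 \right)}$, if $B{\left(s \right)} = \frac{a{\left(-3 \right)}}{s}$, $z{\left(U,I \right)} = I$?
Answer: $- \frac{591411}{74} \approx -7992.0$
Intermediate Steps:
$p{\left(c \right)} = c$
$a{\left(g \right)} = -3$ ($a{\left(g \right)} = -4 + \frac{g}{g} = -4 + 1 = -3$)
$B{\left(s \right)} = - \frac{3}{s}$
$\left(\left(B{\left(74 \right)} + f{\left(116,80 \right)}\right) + \left(-20\right)^{3}\right) + p{\left(72 \right)} = \left(\left(- \frac{3}{74} - 64\right) + \left(-20\right)^{3}\right) + 72 = \left(\left(\left(-3\right) \frac{1}{74} - 64\right) - 8000\right) + 72 = \left(\left(- \frac{3}{74} - 64\right) - 8000\right) + 72 = \left(- \frac{4739}{74} - 8000\right) + 72 = - \frac{596739}{74} + 72 = - \frac{591411}{74}$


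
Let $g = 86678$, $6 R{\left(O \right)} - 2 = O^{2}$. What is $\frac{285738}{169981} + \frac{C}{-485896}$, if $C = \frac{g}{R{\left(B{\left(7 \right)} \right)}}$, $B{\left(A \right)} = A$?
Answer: $\frac{582698736245}{351020623898} \approx 1.66$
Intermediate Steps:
$R{\left(O \right)} = \frac{1}{3} + \frac{O^{2}}{6}$
$C = \frac{173356}{17}$ ($C = \frac{86678}{\frac{1}{3} + \frac{7^{2}}{6}} = \frac{86678}{\frac{1}{3} + \frac{1}{6} \cdot 49} = \frac{86678}{\frac{1}{3} + \frac{49}{6}} = \frac{86678}{\frac{17}{2}} = 86678 \cdot \frac{2}{17} = \frac{173356}{17} \approx 10197.0$)
$\frac{285738}{169981} + \frac{C}{-485896} = \frac{285738}{169981} + \frac{173356}{17 \left(-485896\right)} = 285738 \cdot \frac{1}{169981} + \frac{173356}{17} \left(- \frac{1}{485896}\right) = \frac{285738}{169981} - \frac{43339}{2065058} = \frac{582698736245}{351020623898}$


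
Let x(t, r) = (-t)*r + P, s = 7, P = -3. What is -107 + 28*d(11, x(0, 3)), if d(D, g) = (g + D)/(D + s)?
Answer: -851/9 ≈ -94.556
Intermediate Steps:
x(t, r) = -3 - r*t (x(t, r) = (-t)*r - 3 = -r*t - 3 = -3 - r*t)
d(D, g) = (D + g)/(7 + D) (d(D, g) = (g + D)/(D + 7) = (D + g)/(7 + D))
-107 + 28*d(11, x(0, 3)) = -107 + 28*((11 + (-3 - 1*3*0))/(7 + 11)) = -107 + 28*((11 + (-3 + 0))/18) = -107 + 28*((11 - 3)/18) = -107 + 28*((1/18)*8) = -107 + 28*(4/9) = -107 + 112/9 = -851/9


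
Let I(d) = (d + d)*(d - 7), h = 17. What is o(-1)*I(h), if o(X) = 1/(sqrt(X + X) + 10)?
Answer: 100/3 - 10*I*sqrt(2)/3 ≈ 33.333 - 4.714*I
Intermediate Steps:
I(d) = 2*d*(-7 + d) (I(d) = (2*d)*(-7 + d) = 2*d*(-7 + d))
o(X) = 1/(10 + sqrt(2)*sqrt(X)) (o(X) = 1/(sqrt(2*X) + 10) = 1/(sqrt(2)*sqrt(X) + 10) = 1/(10 + sqrt(2)*sqrt(X)))
o(-1)*I(h) = (2*17*(-7 + 17))/(10 + sqrt(2)*sqrt(-1)) = (2*17*10)/(10 + sqrt(2)*I) = 340/(10 + I*sqrt(2))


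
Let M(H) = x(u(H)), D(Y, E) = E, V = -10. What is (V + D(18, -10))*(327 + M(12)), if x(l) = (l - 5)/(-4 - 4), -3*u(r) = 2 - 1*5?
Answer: -6550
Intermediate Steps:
u(r) = 1 (u(r) = -(2 - 1*5)/3 = -(2 - 5)/3 = -1/3*(-3) = 1)
x(l) = 5/8 - l/8 (x(l) = (-5 + l)/(-8) = (-5 + l)*(-1/8) = 5/8 - l/8)
M(H) = 1/2 (M(H) = 5/8 - 1/8*1 = 5/8 - 1/8 = 1/2)
(V + D(18, -10))*(327 + M(12)) = (-10 - 10)*(327 + 1/2) = -20*655/2 = -6550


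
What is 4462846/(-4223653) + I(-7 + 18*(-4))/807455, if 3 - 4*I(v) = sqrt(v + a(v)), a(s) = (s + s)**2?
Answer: -14414176596761/13641638932460 - 3*sqrt(2765)/3229820 ≈ -1.0567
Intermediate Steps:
a(s) = 4*s**2 (a(s) = (2*s)**2 = 4*s**2)
I(v) = 3/4 - sqrt(v + 4*v**2)/4
4462846/(-4223653) + I(-7 + 18*(-4))/807455 = 4462846/(-4223653) + (3/4 - sqrt(79)*sqrt(-1 - 4*(-7 + 18*(-4)))/4)/807455 = 4462846*(-1/4223653) + (3/4 - sqrt(79)*sqrt(-1 - 4*(-7 - 72))/4)*(1/807455) = -4462846/4223653 + (3/4 - 3*sqrt(2765)/4)*(1/807455) = -4462846/4223653 + (3/3229820 - 3*sqrt(2765)/3229820) = -14414176596761/13641638932460 - 3*sqrt(2765)/3229820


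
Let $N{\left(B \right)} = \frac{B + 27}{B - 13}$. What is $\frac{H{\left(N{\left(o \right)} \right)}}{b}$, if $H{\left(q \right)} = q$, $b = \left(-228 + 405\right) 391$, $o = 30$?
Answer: $\frac{19}{392173} \approx 4.8448 \cdot 10^{-5}$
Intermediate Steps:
$b = 69207$ ($b = 177 \cdot 391 = 69207$)
$N{\left(B \right)} = \frac{27 + B}{-13 + B}$
$\frac{H{\left(N{\left(o \right)} \right)}}{b} = \frac{\frac{1}{-13 + 30} \left(27 + 30\right)}{69207} = \frac{1}{17} \cdot 57 \cdot \frac{1}{69207} = \frac{57}{17} \cdot \frac{1}{69207} = \frac{19}{392173}$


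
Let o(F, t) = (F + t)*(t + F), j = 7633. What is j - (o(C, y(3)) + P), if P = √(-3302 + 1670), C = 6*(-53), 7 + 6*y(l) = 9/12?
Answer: -54233041/576 - 4*I*√102 ≈ -94155.0 - 40.398*I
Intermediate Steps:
y(l) = -25/24 (y(l) = -7/6 + (9/12)/6 = -7/6 + (9*(1/12))/6 = -7/6 + (⅙)*(¾) = -7/6 + ⅛ = -25/24)
C = -318
o(F, t) = (F + t)² (o(F, t) = (F + t)*(F + t) = (F + t)²)
P = 4*I*√102 (P = √(-1632) = 4*I*√102 ≈ 40.398*I)
j - (o(C, y(3)) + P) = 7633 - ((-318 - 25/24)² + 4*I*√102) = 7633 - ((-7657/24)² + 4*I*√102) = 7633 - (58629649/576 + 4*I*√102) = 7633 + (-58629649/576 - 4*I*√102) = -54233041/576 - 4*I*√102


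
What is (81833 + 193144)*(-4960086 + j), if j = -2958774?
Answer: -2177504366220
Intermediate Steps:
(81833 + 193144)*(-4960086 + j) = (81833 + 193144)*(-4960086 - 2958774) = 274977*(-7918860) = -2177504366220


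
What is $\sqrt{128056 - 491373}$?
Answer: $i \sqrt{363317} \approx 602.76 i$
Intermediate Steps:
$\sqrt{128056 - 491373} = \sqrt{-363317} = i \sqrt{363317}$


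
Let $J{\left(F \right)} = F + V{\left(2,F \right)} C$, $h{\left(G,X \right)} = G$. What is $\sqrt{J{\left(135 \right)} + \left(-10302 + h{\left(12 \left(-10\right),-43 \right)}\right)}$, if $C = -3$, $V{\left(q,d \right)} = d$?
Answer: $18 i \sqrt{33} \approx 103.4 i$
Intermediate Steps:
$J{\left(F \right)} = - 2 F$ ($J{\left(F \right)} = F + F \left(-3\right) = F - 3 F = - 2 F$)
$\sqrt{J{\left(135 \right)} + \left(-10302 + h{\left(12 \left(-10\right),-43 \right)}\right)} = \sqrt{\left(-2\right) 135 + \left(-10302 + 12 \left(-10\right)\right)} = \sqrt{-270 - 10422} = \sqrt{-10692} = 18 i \sqrt{33}$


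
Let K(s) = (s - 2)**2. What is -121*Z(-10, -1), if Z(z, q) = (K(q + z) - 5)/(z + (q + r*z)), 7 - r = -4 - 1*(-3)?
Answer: 19844/91 ≈ 218.07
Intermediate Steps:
r = 8 (r = 7 - (-4 - 1*(-3)) = 7 - (-4 + 3) = 7 - 1*(-1) = 7 + 1 = 8)
K(s) = (-2 + s)**2
Z(z, q) = (-5 + (-2 + q + z)**2)/(q + 9*z) (Z(z, q) = ((-2 + (q + z))**2 - 5)/(z + (q + 8*z)) = ((-2 + q + z)**2 - 5)/(q + 9*z) = (-5 + (-2 + q + z)**2)/(q + 9*z))
-121*Z(-10, -1) = -121*(-5 + (-2 - 1 - 10)**2)/(-1 + 9*(-10)) = -121*(-5 + (-13)**2)/(-1 - 90) = -121*(-5 + 169)/(-91) = -(-121)*164/91 = -121*(-164/91) = 19844/91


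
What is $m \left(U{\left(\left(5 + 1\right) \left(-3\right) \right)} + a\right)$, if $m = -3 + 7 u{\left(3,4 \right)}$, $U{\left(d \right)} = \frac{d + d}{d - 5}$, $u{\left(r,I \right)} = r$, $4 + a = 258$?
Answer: $\frac{105804}{23} \approx 4600.2$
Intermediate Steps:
$a = 254$ ($a = -4 + 258 = 254$)
$U{\left(d \right)} = \frac{2 d}{-5 + d}$
$m = 18$ ($m = -3 + 7 \cdot 3 = -3 + 21 = 18$)
$m \left(U{\left(\left(5 + 1\right) \left(-3\right) \right)} + a\right) = 18 \left(\frac{2 \left(5 + 1\right) \left(-3\right)}{-5 + \left(5 + 1\right) \left(-3\right)} + 254\right) = 18 \left(\frac{2 \cdot 6 \left(-3\right)}{-5 + 6 \left(-3\right)} + 254\right) = 18 \left(2 \left(-18\right) \frac{1}{-5 - 18} + 254\right) = 18 \left(2 \left(-18\right) \frac{1}{-23} + 254\right) = 18 \left(2 \left(-18\right) \left(- \frac{1}{23}\right) + 254\right) = 18 \left(\frac{36}{23} + 254\right) = 18 \cdot \frac{5878}{23} = \frac{105804}{23}$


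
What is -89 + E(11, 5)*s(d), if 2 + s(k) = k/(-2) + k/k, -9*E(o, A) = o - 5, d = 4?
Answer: -87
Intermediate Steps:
E(o, A) = 5/9 - o/9 (E(o, A) = -(o - 5)/9 = -(-5 + o)/9 = 5/9 - o/9)
s(k) = -1 - k/2 (s(k) = -2 + (k/(-2) + k/k) = -2 + (k*(-½) + 1) = -2 + (-k/2 + 1) = -2 + (1 - k/2) = -1 - k/2)
-89 + E(11, 5)*s(d) = -89 + (5/9 - ⅑*11)*(-1 - ½*4) = -89 + (5/9 - 11/9)*(-1 - 2) = -89 - ⅔*(-3) = -89 + 2 = -87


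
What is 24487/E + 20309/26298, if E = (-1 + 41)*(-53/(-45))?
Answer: 2902121575/5575176 ≈ 520.54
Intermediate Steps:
E = 424/9 (E = 40*(-53*(-1/45)) = 40*(53/45) = 424/9 ≈ 47.111)
24487/E + 20309/26298 = 24487/(424/9) + 20309/26298 = 24487*(9/424) + 20309*(1/26298) = 220383/424 + 20309/26298 = 2902121575/5575176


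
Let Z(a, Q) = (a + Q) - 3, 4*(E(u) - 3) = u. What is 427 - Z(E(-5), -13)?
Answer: 1765/4 ≈ 441.25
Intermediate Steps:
E(u) = 3 + u/4
Z(a, Q) = -3 + Q + a (Z(a, Q) = (Q + a) - 3 = -3 + Q + a)
427 - Z(E(-5), -13) = 427 - (-3 - 13 + (3 + (¼)*(-5))) = 427 - (-3 - 13 + (3 - 5/4)) = 427 - (-3 - 13 + 7/4) = 427 - 1*(-57/4) = 427 + 57/4 = 1765/4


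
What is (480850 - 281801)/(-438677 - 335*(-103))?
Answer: -199049/404172 ≈ -0.49249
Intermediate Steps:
(480850 - 281801)/(-438677 - 335*(-103)) = 199049/(-438677 + 34505) = 199049/(-404172) = 199049*(-1/404172) = -199049/404172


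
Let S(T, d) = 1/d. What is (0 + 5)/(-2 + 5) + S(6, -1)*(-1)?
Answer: 8/3 ≈ 2.6667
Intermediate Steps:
S(T, d) = 1/d
(0 + 5)/(-2 + 5) + S(6, -1)*(-1) = (0 + 5)/(-2 + 5) - 1/(-1) = 5/3 - 1*(-1) = 5*(⅓) + 1 = 5/3 + 1 = 8/3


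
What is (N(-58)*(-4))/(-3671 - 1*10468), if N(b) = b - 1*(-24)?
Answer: -136/14139 ≈ -0.0096188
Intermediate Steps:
N(b) = 24 + b (N(b) = b + 24 = 24 + b)
(N(-58)*(-4))/(-3671 - 1*10468) = ((24 - 58)*(-4))/(-3671 - 1*10468) = (-34*(-4))/(-3671 - 10468) = 136/(-14139) = 136*(-1/14139) = -136/14139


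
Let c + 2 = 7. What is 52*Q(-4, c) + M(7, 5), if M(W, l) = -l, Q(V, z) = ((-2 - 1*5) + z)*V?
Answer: 411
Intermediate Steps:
c = 5 (c = -2 + 7 = 5)
Q(V, z) = V*(-7 + z) (Q(V, z) = ((-2 - 5) + z)*V = (-7 + z)*V = V*(-7 + z))
52*Q(-4, c) + M(7, 5) = 52*(-4*(-7 + 5)) - 1*5 = 52*(-4*(-2)) - 5 = 52*8 - 5 = 416 - 5 = 411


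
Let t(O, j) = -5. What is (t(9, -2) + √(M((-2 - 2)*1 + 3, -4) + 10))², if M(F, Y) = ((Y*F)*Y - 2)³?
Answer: (5 - I*√5822)² ≈ -5797.0 - 763.02*I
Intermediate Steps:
M(F, Y) = (-2 + F*Y²)³ (M(F, Y) = ((F*Y)*Y - 2)³ = (F*Y² - 2)³ = (-2 + F*Y²)³)
(t(9, -2) + √(M((-2 - 2)*1 + 3, -4) + 10))² = (-5 + √((-2 + ((-2 - 2)*1 + 3)*(-4)²)³ + 10))² = (-5 + √((-2 + (-4*1 + 3)*16)³ + 10))² = (-5 + √((-2 + (-4 + 3)*16)³ + 10))² = (-5 + √((-2 - 1*16)³ + 10))² = (-5 + √((-2 - 16)³ + 10))² = (-5 + √((-18)³ + 10))² = (-5 + √(-5832 + 10))² = (-5 + √(-5822))² = (-5 + I*√5822)²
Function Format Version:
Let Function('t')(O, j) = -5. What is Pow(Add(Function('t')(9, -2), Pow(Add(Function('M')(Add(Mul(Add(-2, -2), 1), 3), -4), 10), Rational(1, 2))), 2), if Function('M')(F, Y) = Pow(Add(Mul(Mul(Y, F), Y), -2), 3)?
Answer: Pow(Add(5, Mul(-1, I, Pow(5822, Rational(1, 2)))), 2) ≈ Add(-5797.0, Mul(-763.02, I))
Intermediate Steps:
Function('M')(F, Y) = Pow(Add(-2, Mul(F, Pow(Y, 2))), 3) (Function('M')(F, Y) = Pow(Add(Mul(Mul(F, Y), Y), -2), 3) = Pow(Add(Mul(F, Pow(Y, 2)), -2), 3) = Pow(Add(-2, Mul(F, Pow(Y, 2))), 3))
Pow(Add(Function('t')(9, -2), Pow(Add(Function('M')(Add(Mul(Add(-2, -2), 1), 3), -4), 10), Rational(1, 2))), 2) = Pow(Add(-5, Pow(Add(Pow(Add(-2, Mul(Add(Mul(Add(-2, -2), 1), 3), Pow(-4, 2))), 3), 10), Rational(1, 2))), 2) = Pow(Add(-5, Pow(Add(Pow(Add(-2, Mul(Add(Mul(-4, 1), 3), 16)), 3), 10), Rational(1, 2))), 2) = Pow(Add(-5, Pow(Add(Pow(Add(-2, Mul(Add(-4, 3), 16)), 3), 10), Rational(1, 2))), 2) = Pow(Add(-5, Pow(Add(Pow(Add(-2, Mul(-1, 16)), 3), 10), Rational(1, 2))), 2) = Pow(Add(-5, Pow(Add(Pow(Add(-2, -16), 3), 10), Rational(1, 2))), 2) = Pow(Add(-5, Pow(Add(Pow(-18, 3), 10), Rational(1, 2))), 2) = Pow(Add(-5, Pow(Add(-5832, 10), Rational(1, 2))), 2) = Pow(Add(-5, Pow(-5822, Rational(1, 2))), 2) = Pow(Add(-5, Mul(I, Pow(5822, Rational(1, 2)))), 2)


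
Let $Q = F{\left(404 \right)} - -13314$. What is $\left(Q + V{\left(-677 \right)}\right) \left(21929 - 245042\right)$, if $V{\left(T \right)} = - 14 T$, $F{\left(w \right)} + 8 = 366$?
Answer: $-5165065950$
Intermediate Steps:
$F{\left(w \right)} = 358$ ($F{\left(w \right)} = -8 + 366 = 358$)
$Q = 13672$ ($Q = 358 - -13314 = 358 + 13314 = 13672$)
$\left(Q + V{\left(-677 \right)}\right) \left(21929 - 245042\right) = \left(13672 - -9478\right) \left(21929 - 245042\right) = \left(13672 + 9478\right) \left(-223113\right) = 23150 \left(-223113\right) = -5165065950$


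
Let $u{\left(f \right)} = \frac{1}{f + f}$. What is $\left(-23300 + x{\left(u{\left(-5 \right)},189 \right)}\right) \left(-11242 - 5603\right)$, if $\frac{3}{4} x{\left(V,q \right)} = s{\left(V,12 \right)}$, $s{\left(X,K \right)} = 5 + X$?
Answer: $392378446$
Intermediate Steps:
$u{\left(f \right)} = \frac{1}{2 f}$
$x{\left(V,q \right)} = \frac{20}{3} + \frac{4 V}{3}$ ($x{\left(V,q \right)} = \frac{4 \left(5 + V\right)}{3} = \frac{20}{3} + \frac{4 V}{3}$)
$\left(-23300 + x{\left(u{\left(-5 \right)},189 \right)}\right) \left(-11242 - 5603\right) = \left(-23300 + \left(\frac{20}{3} + \frac{4 \frac{1}{2 \left(-5\right)}}{3}\right)\right) \left(-11242 - 5603\right) = \left(-23300 + \left(\frac{20}{3} + \frac{4 \cdot \frac{1}{2} \left(- \frac{1}{5}\right)}{3}\right)\right) \left(-16845\right) = \left(-23300 + \left(\frac{20}{3} + \frac{4}{3} \left(- \frac{1}{10}\right)\right)\right) \left(-16845\right) = \left(-23300 + \left(\frac{20}{3} - \frac{2}{15}\right)\right) \left(-16845\right) = \left(-23300 + \frac{98}{15}\right) \left(-16845\right) = \left(- \frac{349402}{15}\right) \left(-16845\right) = 392378446$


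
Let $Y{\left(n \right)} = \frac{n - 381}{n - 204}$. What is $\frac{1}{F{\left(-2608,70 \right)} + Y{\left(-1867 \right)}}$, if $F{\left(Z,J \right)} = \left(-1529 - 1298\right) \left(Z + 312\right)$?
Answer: $\frac{2071}{13442432480} \approx 1.5406 \cdot 10^{-7}$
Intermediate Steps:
$F{\left(Z,J \right)} = -882024 - 2827 Z$ ($F{\left(Z,J \right)} = - 2827 \left(312 + Z\right) = -882024 - 2827 Z$)
$Y{\left(n \right)} = \frac{-381 + n}{-204 + n}$
$\frac{1}{F{\left(-2608,70 \right)} + Y{\left(-1867 \right)}} = \frac{1}{\left(-882024 - -7372816\right) + \frac{-381 - 1867}{-204 - 1867}} = \frac{1}{\left(-882024 + 7372816\right) + \frac{1}{-2071} \left(-2248\right)} = \frac{1}{6490792 - - \frac{2248}{2071}} = \frac{1}{6490792 + \frac{2248}{2071}} = \frac{1}{\frac{13442432480}{2071}} = \frac{2071}{13442432480}$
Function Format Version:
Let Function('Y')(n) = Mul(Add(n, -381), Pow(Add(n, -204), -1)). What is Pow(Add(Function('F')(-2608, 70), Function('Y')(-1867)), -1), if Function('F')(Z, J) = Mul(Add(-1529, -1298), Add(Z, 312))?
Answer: Rational(2071, 13442432480) ≈ 1.5406e-7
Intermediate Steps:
Function('F')(Z, J) = Add(-882024, Mul(-2827, Z)) (Function('F')(Z, J) = Mul(-2827, Add(312, Z)) = Add(-882024, Mul(-2827, Z)))
Function('Y')(n) = Mul(Pow(Add(-204, n), -1), Add(-381, n)) (Function('Y')(n) = Mul(Add(-381, n), Pow(Add(-204, n), -1)) = Mul(Pow(Add(-204, n), -1), Add(-381, n)))
Pow(Add(Function('F')(-2608, 70), Function('Y')(-1867)), -1) = Pow(Add(Add(-882024, Mul(-2827, -2608)), Mul(Pow(Add(-204, -1867), -1), Add(-381, -1867))), -1) = Pow(Add(Add(-882024, 7372816), Mul(Pow(-2071, -1), -2248)), -1) = Pow(Add(6490792, Mul(Rational(-1, 2071), -2248)), -1) = Pow(Add(6490792, Rational(2248, 2071)), -1) = Pow(Rational(13442432480, 2071), -1) = Rational(2071, 13442432480)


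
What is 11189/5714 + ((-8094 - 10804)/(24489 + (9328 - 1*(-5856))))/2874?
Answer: 637832028503/325755717114 ≈ 1.9580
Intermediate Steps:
11189/5714 + ((-8094 - 10804)/(24489 + (9328 - 1*(-5856))))/2874 = 11189*(1/5714) - 18898/(24489 + (9328 + 5856))*(1/2874) = 11189/5714 - 18898/(24489 + 15184)*(1/2874) = 11189/5714 - 18898/39673*(1/2874) = 11189/5714 - 18898*1/39673*(1/2874) = 11189/5714 - 18898/39673*1/2874 = 11189/5714 - 9449/57010101 = 637832028503/325755717114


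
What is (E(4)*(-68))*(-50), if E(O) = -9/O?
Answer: -7650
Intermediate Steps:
(E(4)*(-68))*(-50) = (-9/4*(-68))*(-50) = (-9*1/4*(-68))*(-50) = -9/4*(-68)*(-50) = 153*(-50) = -7650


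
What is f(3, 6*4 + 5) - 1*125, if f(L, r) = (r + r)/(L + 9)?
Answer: -721/6 ≈ -120.17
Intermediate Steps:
f(L, r) = 2*r/(9 + L) (f(L, r) = (2*r)/(9 + L) = 2*r/(9 + L))
f(3, 6*4 + 5) - 1*125 = 2*(6*4 + 5)/(9 + 3) - 1*125 = 2*(24 + 5)/12 - 125 = 2*29*(1/12) - 125 = 29/6 - 125 = -721/6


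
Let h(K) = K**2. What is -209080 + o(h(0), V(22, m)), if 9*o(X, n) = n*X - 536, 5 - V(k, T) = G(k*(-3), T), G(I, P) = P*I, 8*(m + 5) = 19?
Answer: -1882256/9 ≈ -2.0914e+5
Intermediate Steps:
m = -21/8 (m = -5 + (1/8)*19 = -5 + 19/8 = -21/8 ≈ -2.6250)
G(I, P) = I*P
V(k, T) = 5 + 3*T*k (V(k, T) = 5 - k*(-3)*T = 5 - (-3*k)*T = 5 - (-3)*T*k = 5 + 3*T*k)
o(X, n) = -536/9 + X*n/9 (o(X, n) = (n*X - 536)/9 = (X*n - 536)/9 = (-536 + X*n)/9 = -536/9 + X*n/9)
-209080 + o(h(0), V(22, m)) = -209080 + (-536/9 + (1/9)*0**2*(5 + 3*(-21/8)*22)) = -209080 + (-536/9 + (1/9)*0*(5 - 693/4)) = -209080 + (-536/9 + (1/9)*0*(-673/4)) = -209080 + (-536/9 + 0) = -209080 - 536/9 = -1882256/9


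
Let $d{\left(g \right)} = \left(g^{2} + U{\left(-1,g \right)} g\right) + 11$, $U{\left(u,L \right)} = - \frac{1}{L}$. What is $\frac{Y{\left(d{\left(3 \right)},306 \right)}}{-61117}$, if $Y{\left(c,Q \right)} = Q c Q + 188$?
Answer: $- \frac{1779272}{61117} \approx -29.113$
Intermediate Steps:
$d{\left(g \right)} = 10 + g^{2}$ ($d{\left(g \right)} = \left(g^{2} + - \frac{1}{g} g\right) + 11 = \left(g^{2} - 1\right) + 11 = \left(-1 + g^{2}\right) + 11 = 10 + g^{2}$)
$Y{\left(c,Q \right)} = 188 + c Q^{2}$ ($Y{\left(c,Q \right)} = c Q^{2} + 188 = 188 + c Q^{2}$)
$\frac{Y{\left(d{\left(3 \right)},306 \right)}}{-61117} = \frac{188 + \left(10 + 3^{2}\right) 306^{2}}{-61117} = \left(188 + \left(10 + 9\right) 93636\right) \left(- \frac{1}{61117}\right) = \left(188 + 19 \cdot 93636\right) \left(- \frac{1}{61117}\right) = \left(188 + 1779084\right) \left(- \frac{1}{61117}\right) = 1779272 \left(- \frac{1}{61117}\right) = - \frac{1779272}{61117}$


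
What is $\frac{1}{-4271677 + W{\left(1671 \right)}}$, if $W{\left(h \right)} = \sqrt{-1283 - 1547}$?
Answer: $- \frac{4271677}{18247224395159} - \frac{i \sqrt{2830}}{18247224395159} \approx -2.341 \cdot 10^{-7} - 2.9154 \cdot 10^{-12} i$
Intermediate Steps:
$W{\left(h \right)} = i \sqrt{2830}$ ($W{\left(h \right)} = \sqrt{-2830} = i \sqrt{2830}$)
$\frac{1}{-4271677 + W{\left(1671 \right)}} = \frac{1}{-4271677 + i \sqrt{2830}}$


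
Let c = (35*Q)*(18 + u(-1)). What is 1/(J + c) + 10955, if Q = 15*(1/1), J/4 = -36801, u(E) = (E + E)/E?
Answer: 1497592319/136704 ≈ 10955.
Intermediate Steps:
u(E) = 2 (u(E) = (2*E)/E = 2)
J = -147204 (J = 4*(-36801) = -147204)
Q = 15 (Q = 15*(1*1) = 15*1 = 15)
c = 10500 (c = (35*15)*(18 + 2) = 525*20 = 10500)
1/(J + c) + 10955 = 1/(-147204 + 10500) + 10955 = 1/(-136704) + 10955 = -1/136704 + 10955 = 1497592319/136704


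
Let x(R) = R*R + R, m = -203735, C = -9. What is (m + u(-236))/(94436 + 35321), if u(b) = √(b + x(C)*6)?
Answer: -203721/129757 ≈ -1.5700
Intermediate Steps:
x(R) = R + R² (x(R) = R² + R = R + R²)
u(b) = √(432 + b) (u(b) = √(b - 9*(1 - 9)*6) = √(b - 9*(-8)*6) = √(b + 72*6) = √(b + 432) = √(432 + b))
(m + u(-236))/(94436 + 35321) = (-203735 + √(432 - 236))/(94436 + 35321) = (-203735 + √196)/129757 = (-203735 + 14)*(1/129757) = -203721*1/129757 = -203721/129757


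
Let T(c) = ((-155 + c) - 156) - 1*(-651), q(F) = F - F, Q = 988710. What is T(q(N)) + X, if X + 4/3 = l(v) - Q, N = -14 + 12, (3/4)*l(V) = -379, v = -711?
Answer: -2966630/3 ≈ -9.8888e+5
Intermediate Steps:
l(V) = -1516/3 (l(V) = (4/3)*(-379) = -1516/3)
N = -2
q(F) = 0
T(c) = 340 + c (T(c) = (-311 + c) + 651 = 340 + c)
X = -2967650/3 (X = -4/3 + (-1516/3 - 1*988710) = -4/3 + (-1516/3 - 988710) = -4/3 - 2967646/3 = -2967650/3 ≈ -9.8922e+5)
T(q(N)) + X = (340 + 0) - 2967650/3 = 340 - 2967650/3 = -2966630/3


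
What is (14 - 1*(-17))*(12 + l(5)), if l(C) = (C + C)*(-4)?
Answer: -868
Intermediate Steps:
l(C) = -8*C (l(C) = (2*C)*(-4) = -8*C)
(14 - 1*(-17))*(12 + l(5)) = (14 - 1*(-17))*(12 - 8*5) = (14 + 17)*(12 - 40) = 31*(-28) = -868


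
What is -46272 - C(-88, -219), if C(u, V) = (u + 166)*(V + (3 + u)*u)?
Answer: -612630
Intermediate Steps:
C(u, V) = (166 + u)*(V + u*(3 + u))
-46272 - C(-88, -219) = -46272 - ((-88)³ + 166*(-219) + 169*(-88)² + 498*(-88) - 219*(-88)) = -46272 - (-681472 - 36354 + 169*7744 - 43824 + 19272) = -46272 - (-681472 - 36354 + 1308736 - 43824 + 19272) = -46272 - 1*566358 = -46272 - 566358 = -612630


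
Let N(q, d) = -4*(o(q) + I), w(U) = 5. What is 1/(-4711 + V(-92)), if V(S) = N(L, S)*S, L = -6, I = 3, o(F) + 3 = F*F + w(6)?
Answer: 1/10377 ≈ 9.6367e-5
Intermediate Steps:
o(F) = 2 + F² (o(F) = -3 + (F*F + 5) = -3 + (F² + 5) = -3 + (5 + F²) = 2 + F²)
N(q, d) = -20 - 4*q² (N(q, d) = -4*((2 + q²) + 3) = -4*(5 + q²) = -20 - 4*q²)
V(S) = -164*S (V(S) = (-20 - 4*(-6)²)*S = (-20 - 4*36)*S = (-20 - 144)*S = -164*S)
1/(-4711 + V(-92)) = 1/(-4711 - 164*(-92)) = 1/(-4711 + 15088) = 1/10377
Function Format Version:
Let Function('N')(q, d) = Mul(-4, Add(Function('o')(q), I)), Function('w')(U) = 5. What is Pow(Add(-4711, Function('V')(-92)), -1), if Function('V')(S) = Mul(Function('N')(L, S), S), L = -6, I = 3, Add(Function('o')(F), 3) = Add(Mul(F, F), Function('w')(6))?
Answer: Rational(1, 10377) ≈ 9.6367e-5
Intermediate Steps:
Function('o')(F) = Add(2, Pow(F, 2)) (Function('o')(F) = Add(-3, Add(Mul(F, F), 5)) = Add(-3, Add(Pow(F, 2), 5)) = Add(-3, Add(5, Pow(F, 2))) = Add(2, Pow(F, 2)))
Function('N')(q, d) = Add(-20, Mul(-4, Pow(q, 2))) (Function('N')(q, d) = Mul(-4, Add(Add(2, Pow(q, 2)), 3)) = Mul(-4, Add(5, Pow(q, 2))) = Add(-20, Mul(-4, Pow(q, 2))))
Function('V')(S) = Mul(-164, S) (Function('V')(S) = Mul(Add(-20, Mul(-4, Pow(-6, 2))), S) = Mul(Add(-20, Mul(-4, 36)), S) = Mul(Add(-20, -144), S) = Mul(-164, S))
Pow(Add(-4711, Function('V')(-92)), -1) = Pow(Add(-4711, Mul(-164, -92)), -1) = Pow(Add(-4711, 15088), -1) = Pow(10377, -1) = Rational(1, 10377)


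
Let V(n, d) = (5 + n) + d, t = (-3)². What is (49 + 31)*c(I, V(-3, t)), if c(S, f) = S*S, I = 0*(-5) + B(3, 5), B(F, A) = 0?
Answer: 0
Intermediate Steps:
t = 9
V(n, d) = 5 + d + n
I = 0 (I = 0*(-5) + 0 = 0 + 0 = 0)
c(S, f) = S²
(49 + 31)*c(I, V(-3, t)) = (49 + 31)*0² = 80*0 = 0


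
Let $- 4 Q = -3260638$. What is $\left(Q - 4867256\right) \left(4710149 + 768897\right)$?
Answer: $-22201623119939$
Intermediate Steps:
$Q = \frac{1630319}{2}$ ($Q = \left(- \frac{1}{4}\right) \left(-3260638\right) = \frac{1630319}{2} \approx 8.1516 \cdot 10^{5}$)
$\left(Q - 4867256\right) \left(4710149 + 768897\right) = \left(\frac{1630319}{2} - 4867256\right) \left(4710149 + 768897\right) = \left(- \frac{8104193}{2}\right) 5479046 = -22201623119939$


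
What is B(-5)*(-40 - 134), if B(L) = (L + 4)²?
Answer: -174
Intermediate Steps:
B(L) = (4 + L)²
B(-5)*(-40 - 134) = (4 - 5)²*(-40 - 134) = (-1)²*(-174) = 1*(-174) = -174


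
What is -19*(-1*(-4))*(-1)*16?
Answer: 1216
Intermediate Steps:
-19*(-1*(-4))*(-1)*16 = -76*(-1)*16 = -19*(-4)*16 = 76*16 = 1216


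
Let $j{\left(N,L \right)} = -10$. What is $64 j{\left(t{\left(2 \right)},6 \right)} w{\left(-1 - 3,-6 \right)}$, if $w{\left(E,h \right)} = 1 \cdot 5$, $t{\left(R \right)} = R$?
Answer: $-3200$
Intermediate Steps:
$w{\left(E,h \right)} = 5$
$64 j{\left(t{\left(2 \right)},6 \right)} w{\left(-1 - 3,-6 \right)} = 64 \left(-10\right) 5 = \left(-640\right) 5 = -3200$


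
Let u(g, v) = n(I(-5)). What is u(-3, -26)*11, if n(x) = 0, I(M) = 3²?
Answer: 0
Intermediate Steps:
I(M) = 9
u(g, v) = 0
u(-3, -26)*11 = 0*11 = 0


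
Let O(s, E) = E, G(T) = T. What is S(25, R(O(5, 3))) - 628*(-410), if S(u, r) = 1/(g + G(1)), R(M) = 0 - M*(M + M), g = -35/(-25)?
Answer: 3089765/12 ≈ 2.5748e+5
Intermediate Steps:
g = 7/5 (g = -35*(-1/25) = 7/5 ≈ 1.4000)
R(M) = -2*M**2 (R(M) = 0 - M*2*M = 0 - 2*M**2 = -2*M**2)
S(u, r) = 5/12 (S(u, r) = 1/(7/5 + 1) = 1/(12/5) = 5/12)
S(25, R(O(5, 3))) - 628*(-410) = 5/12 - 628*(-410) = 5/12 + 257480 = 3089765/12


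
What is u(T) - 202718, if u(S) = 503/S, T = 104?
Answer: -21082169/104 ≈ -2.0271e+5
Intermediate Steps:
u(T) - 202718 = 503/104 - 202718 = -21082169/104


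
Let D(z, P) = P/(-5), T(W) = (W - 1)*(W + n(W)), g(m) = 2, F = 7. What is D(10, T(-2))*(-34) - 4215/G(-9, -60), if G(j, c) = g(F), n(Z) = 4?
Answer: -21483/10 ≈ -2148.3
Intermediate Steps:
G(j, c) = 2
T(W) = (-1 + W)*(4 + W) (T(W) = (W - 1)*(W + 4) = (-1 + W)*(4 + W))
D(z, P) = -P/5 (D(z, P) = P*(-1/5) = -P/5)
D(10, T(-2))*(-34) - 4215/G(-9, -60) = -(-4 + (-2)**2 + 3*(-2))/5*(-34) - 4215/2 = -(-4 + 4 - 6)/5*(-34) - 4215*1/2 = -1/5*(-6)*(-34) - 4215/2 = (6/5)*(-34) - 4215/2 = -204/5 - 4215/2 = -21483/10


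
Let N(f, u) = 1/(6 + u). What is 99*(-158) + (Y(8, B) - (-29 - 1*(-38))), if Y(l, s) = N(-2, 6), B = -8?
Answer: -187811/12 ≈ -15651.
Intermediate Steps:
Y(l, s) = 1/12 (Y(l, s) = 1/(6 + 6) = 1/12)
99*(-158) + (Y(8, B) - (-29 - 1*(-38))) = 99*(-158) + (1/12 - (-29 - 1*(-38))) = -15642 + (1/12 - (-29 + 38)) = -15642 + (1/12 - 1*9) = -15642 + (1/12 - 9) = -15642 - 107/12 = -187811/12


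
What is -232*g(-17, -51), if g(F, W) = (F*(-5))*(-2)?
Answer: 39440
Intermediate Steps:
g(F, W) = 10*F (g(F, W) = -5*F*(-2) = 10*F)
-232*g(-17, -51) = -2320*(-17) = -232*(-170) = 39440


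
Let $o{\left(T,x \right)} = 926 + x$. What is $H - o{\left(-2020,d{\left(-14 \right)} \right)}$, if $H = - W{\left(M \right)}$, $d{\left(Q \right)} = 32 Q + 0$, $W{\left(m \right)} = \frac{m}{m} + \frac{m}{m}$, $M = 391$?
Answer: $-480$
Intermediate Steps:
$W{\left(m \right)} = 2$ ($W{\left(m \right)} = 1 + 1 = 2$)
$d{\left(Q \right)} = 32 Q$
$H = -2$ ($H = \left(-1\right) 2 = -2$)
$H - o{\left(-2020,d{\left(-14 \right)} \right)} = -2 - \left(926 + 32 \left(-14\right)\right) = -2 - \left(926 - 448\right) = -2 - 478 = -480$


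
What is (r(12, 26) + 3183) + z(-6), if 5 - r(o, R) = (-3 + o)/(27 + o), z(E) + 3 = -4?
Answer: 41350/13 ≈ 3180.8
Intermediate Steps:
z(E) = -7 (z(E) = -3 - 4 = -7)
r(o, R) = 5 - (-3 + o)/(27 + o)
(r(12, 26) + 3183) + z(-6) = (2*(69 + 2*12)/(27 + 12) + 3183) - 7 = (2*(69 + 24)/39 + 3183) - 7 = (2*(1/39)*93 + 3183) - 7 = (62/13 + 3183) - 7 = 41441/13 - 7 = 41350/13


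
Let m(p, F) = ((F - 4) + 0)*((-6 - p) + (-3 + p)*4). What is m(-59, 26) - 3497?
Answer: -7787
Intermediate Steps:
m(p, F) = (-18 + 3*p)*(-4 + F) (m(p, F) = ((-4 + F) + 0)*((-6 - p) + (-12 + 4*p)) = (-4 + F)*(-18 + 3*p) = (-18 + 3*p)*(-4 + F))
m(-59, 26) - 3497 = (72 - 18*26 - 12*(-59) + 3*26*(-59)) - 3497 = (72 - 468 + 708 - 4602) - 3497 = -4290 - 3497 = -7787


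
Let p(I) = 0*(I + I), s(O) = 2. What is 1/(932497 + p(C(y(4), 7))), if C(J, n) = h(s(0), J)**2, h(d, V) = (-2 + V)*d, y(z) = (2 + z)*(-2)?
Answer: 1/932497 ≈ 1.0724e-6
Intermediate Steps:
y(z) = -4 - 2*z
h(d, V) = d*(-2 + V)
C(J, n) = (-4 + 2*J)**2 (C(J, n) = (2*(-2 + J))**2 = (-4 + 2*J)**2)
p(I) = 0 (p(I) = 0*(2*I) = 0)
1/(932497 + p(C(y(4), 7))) = 1/(932497 + 0) = 1/932497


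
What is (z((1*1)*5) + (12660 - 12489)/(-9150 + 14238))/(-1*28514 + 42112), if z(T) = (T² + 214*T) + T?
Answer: 1865657/23062208 ≈ 0.080897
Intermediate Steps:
z(T) = T² + 215*T
(z((1*1)*5) + (12660 - 12489)/(-9150 + 14238))/(-1*28514 + 42112) = (((1*1)*5)*(215 + (1*1)*5) + (12660 - 12489)/(-9150 + 14238))/(-1*28514 + 42112) = ((1*5)*(215 + 1*5) + 171/5088)/(-28514 + 42112) = (5*(215 + 5) + 171*(1/5088))/13598 = (5*220 + 57/1696)*(1/13598) = (1100 + 57/1696)*(1/13598) = (1865657/1696)*(1/13598) = 1865657/23062208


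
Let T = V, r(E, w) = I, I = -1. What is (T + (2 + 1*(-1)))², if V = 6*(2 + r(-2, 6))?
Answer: 49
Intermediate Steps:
r(E, w) = -1
V = 6 (V = 6*(2 - 1) = 6*1 = 6)
T = 6
(T + (2 + 1*(-1)))² = (6 + (2 + 1*(-1)))² = (6 + (2 - 1))² = (6 + 1)² = 7² = 49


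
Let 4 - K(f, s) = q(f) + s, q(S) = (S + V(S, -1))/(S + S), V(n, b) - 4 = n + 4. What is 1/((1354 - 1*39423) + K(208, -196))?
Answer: -52/1969241 ≈ -2.6406e-5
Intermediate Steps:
V(n, b) = 8 + n (V(n, b) = 4 + (n + 4) = 4 + (4 + n) = 8 + n)
q(S) = (8 + 2*S)/(2*S) (q(S) = (S + (8 + S))/(S + S) = (8 + 2*S)/((2*S)) = (8 + 2*S)*(1/(2*S)) = (8 + 2*S)/(2*S))
K(f, s) = 4 - s - (4 + f)/f (K(f, s) = 4 - ((4 + f)/f + s) = 4 - (s + (4 + f)/f) = 4 + (-s - (4 + f)/f) = 4 - s - (4 + f)/f)
1/((1354 - 1*39423) + K(208, -196)) = 1/((1354 - 1*39423) + (3 - 1*(-196) - 4/208)) = 1/((1354 - 39423) + (3 + 196 - 4*1/208)) = 1/(-38069 + (3 + 196 - 1/52)) = 1/(-38069 + 10347/52) = 1/(-1969241/52) = -52/1969241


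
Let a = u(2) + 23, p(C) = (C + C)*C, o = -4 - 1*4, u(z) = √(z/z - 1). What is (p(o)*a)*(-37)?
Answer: -108928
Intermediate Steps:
u(z) = 0 (u(z) = √(1 - 1) = √0 = 0)
o = -8 (o = -4 - 4 = -8)
p(C) = 2*C² (p(C) = (2*C)*C = 2*C²)
a = 23 (a = 0 + 23 = 23)
(p(o)*a)*(-37) = ((2*(-8)²)*23)*(-37) = ((2*64)*23)*(-37) = (128*23)*(-37) = 2944*(-37) = -108928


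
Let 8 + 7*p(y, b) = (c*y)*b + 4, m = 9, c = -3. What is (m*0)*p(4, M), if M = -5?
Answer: 0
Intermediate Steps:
p(y, b) = -4/7 - 3*b*y/7 (p(y, b) = -8/7 + ((-3*y)*b + 4)/7 = -8/7 + (-3*b*y + 4)/7 = -8/7 + (4 - 3*b*y)/7 = -8/7 + (4/7 - 3*b*y/7) = -4/7 - 3*b*y/7)
(m*0)*p(4, M) = (9*0)*(-4/7 - 3/7*(-5)*4) = 0*(-4/7 + 60/7) = 0*8 = 0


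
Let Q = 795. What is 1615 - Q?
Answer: 820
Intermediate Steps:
1615 - Q = 1615 - 1*795 = 1615 - 795 = 820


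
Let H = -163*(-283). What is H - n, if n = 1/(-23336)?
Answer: 1076466345/23336 ≈ 46129.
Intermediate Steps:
n = -1/23336 ≈ -4.2852e-5
H = 46129
H - n = 46129 - 1*(-1/23336) = 46129 + 1/23336 = 1076466345/23336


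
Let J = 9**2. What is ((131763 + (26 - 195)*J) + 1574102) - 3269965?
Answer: -1577789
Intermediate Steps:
J = 81
((131763 + (26 - 195)*J) + 1574102) - 3269965 = ((131763 + (26 - 195)*81) + 1574102) - 3269965 = ((131763 - 169*81) + 1574102) - 3269965 = ((131763 - 13689) + 1574102) - 3269965 = (118074 + 1574102) - 3269965 = 1692176 - 3269965 = -1577789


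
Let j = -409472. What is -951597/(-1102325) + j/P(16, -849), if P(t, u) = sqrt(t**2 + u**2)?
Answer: 951597/1102325 - 409472*sqrt(721057)/721057 ≈ -481.35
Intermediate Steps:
-951597/(-1102325) + j/P(16, -849) = -951597/(-1102325) - 409472/sqrt(16**2 + (-849)**2) = -951597*(-1/1102325) - 409472/sqrt(256 + 720801) = 951597/1102325 - 409472*sqrt(721057)/721057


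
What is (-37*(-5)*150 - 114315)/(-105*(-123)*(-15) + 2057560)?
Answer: -17313/372767 ≈ -0.046445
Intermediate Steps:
(-37*(-5)*150 - 114315)/(-105*(-123)*(-15) + 2057560) = (185*150 - 114315)/(12915*(-15) + 2057560) = (27750 - 114315)/(-193725 + 2057560) = -86565/1863835 = -86565*1/1863835 = -17313/372767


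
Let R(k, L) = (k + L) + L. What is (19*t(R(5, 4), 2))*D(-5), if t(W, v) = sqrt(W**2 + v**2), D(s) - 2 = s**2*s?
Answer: -2337*sqrt(173) ≈ -30738.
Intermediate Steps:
R(k, L) = k + 2*L (R(k, L) = (L + k) + L = k + 2*L)
D(s) = 2 + s**3 (D(s) = 2 + s**2*s = 2 + s**3)
(19*t(R(5, 4), 2))*D(-5) = (19*sqrt((5 + 2*4)**2 + 2**2))*(2 + (-5)**3) = (19*sqrt((5 + 8)**2 + 4))*(2 - 125) = (19*sqrt(13**2 + 4))*(-123) = (19*sqrt(169 + 4))*(-123) = (19*sqrt(173))*(-123) = -2337*sqrt(173)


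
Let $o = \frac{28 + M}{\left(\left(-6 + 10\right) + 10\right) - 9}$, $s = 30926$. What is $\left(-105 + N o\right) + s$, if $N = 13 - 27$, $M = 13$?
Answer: $\frac{153531}{5} \approx 30706.0$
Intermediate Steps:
$N = -14$
$o = \frac{41}{5}$ ($o = \frac{28 + 13}{\left(\left(-6 + 10\right) + 10\right) - 9} = \frac{41}{\left(4 + 10\right) - 9} = \frac{41}{14 - 9} = \frac{41}{5} \approx 8.2$)
$\left(-105 + N o\right) + s = \left(-105 - \frac{574}{5}\right) + 30926 = - \frac{1099}{5} + 30926 = \frac{153531}{5}$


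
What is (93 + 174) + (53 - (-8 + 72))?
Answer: 256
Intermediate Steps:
(93 + 174) + (53 - (-8 + 72)) = 267 + (53 - 1*64) = 267 + (53 - 64) = 267 - 11 = 256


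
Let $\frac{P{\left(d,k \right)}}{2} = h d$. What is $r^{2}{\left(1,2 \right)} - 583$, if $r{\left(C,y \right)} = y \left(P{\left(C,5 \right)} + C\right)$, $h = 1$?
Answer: $-547$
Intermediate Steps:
$P{\left(d,k \right)} = 2 d$ ($P{\left(d,k \right)} = 2 \cdot 1 d = 2 d$)
$r{\left(C,y \right)} = 3 C y$ ($r{\left(C,y \right)} = y \left(2 C + C\right) = y 3 C = 3 C y$)
$r^{2}{\left(1,2 \right)} - 583 = \left(3 \cdot 1 \cdot 2\right)^{2} - 583 = 6^{2} - 583 = 36 - 583 = -547$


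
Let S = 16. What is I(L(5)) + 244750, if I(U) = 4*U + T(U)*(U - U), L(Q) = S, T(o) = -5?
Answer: 244814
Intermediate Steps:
L(Q) = 16
I(U) = 4*U (I(U) = 4*U - 5*(U - U) = 4*U - 5*0 = 4*U + 0 = 4*U)
I(L(5)) + 244750 = 4*16 + 244750 = 64 + 244750 = 244814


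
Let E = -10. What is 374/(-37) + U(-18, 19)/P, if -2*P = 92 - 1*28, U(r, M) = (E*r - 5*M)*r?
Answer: 22321/592 ≈ 37.704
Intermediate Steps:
U(r, M) = r*(-10*r - 5*M) (U(r, M) = (-10*r - 5*M)*r = r*(-10*r - 5*M))
P = -32 (P = -(92 - 1*28)/2 = -(92 - 28)/2 = -½*64 = -32)
374/(-37) + U(-18, 19)/P = 374/(-37) - 5*(-18)*(19 + 2*(-18))/(-32) = 374*(-1/37) - 5*(-18)*(19 - 36)*(-1/32) = -374/37 - 5*(-18)*(-17)*(-1/32) = -374/37 - 1530*(-1/32) = -374/37 + 765/16 = 22321/592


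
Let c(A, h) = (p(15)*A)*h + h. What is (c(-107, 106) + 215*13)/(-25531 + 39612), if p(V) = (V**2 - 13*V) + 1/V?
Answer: -5071727/211215 ≈ -24.012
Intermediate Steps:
p(V) = 1/V + V**2 - 13*V
c(A, h) = h + 451*A*h/15 (c(A, h) = (((1 + 15**2*(-13 + 15))/15)*A)*h + h = (((1 + 225*2)/15)*A)*h + h = (((1 + 450)/15)*A)*h + h = (((1/15)*451)*A)*h + h = (451*A/15)*h + h = 451*A*h/15 + h = h + 451*A*h/15)
(c(-107, 106) + 215*13)/(-25531 + 39612) = ((1/15)*106*(15 + 451*(-107)) + 215*13)/(-25531 + 39612) = ((1/15)*106*(15 - 48257) + 2795)/14081 = ((1/15)*106*(-48242) + 2795)*(1/14081) = (-5113652/15 + 2795)*(1/14081) = -5071727/15*1/14081 = -5071727/211215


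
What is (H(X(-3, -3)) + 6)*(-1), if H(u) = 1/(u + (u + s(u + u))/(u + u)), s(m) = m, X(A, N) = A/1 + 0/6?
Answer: -16/3 ≈ -5.3333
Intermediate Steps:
X(A, N) = A (X(A, N) = A*1 + 0*(⅙) = A + 0 = A)
H(u) = 1/(3/2 + u) (H(u) = 1/(u + (u + (u + u))/(u + u)) = 1/(u + (u + 2*u)/((2*u))) = 1/(u + (3*u)*(1/(2*u))) = 1/(u + 3/2) = 1/(3/2 + u))
(H(X(-3, -3)) + 6)*(-1) = (2/(3 + 2*(-3)) + 6)*(-1) = (2/(3 - 6) + 6)*(-1) = (2/(-3) + 6)*(-1) = (2*(-⅓) + 6)*(-1) = (-⅔ + 6)*(-1) = (16/3)*(-1) = -16/3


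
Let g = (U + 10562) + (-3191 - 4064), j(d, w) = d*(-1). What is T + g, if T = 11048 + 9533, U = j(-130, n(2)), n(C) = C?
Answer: 24018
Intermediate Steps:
j(d, w) = -d
U = 130 (U = -1*(-130) = 130)
T = 20581
g = 3437 (g = (130 + 10562) + (-3191 - 4064) = 10692 - 7255 = 3437)
T + g = 20581 + 3437 = 24018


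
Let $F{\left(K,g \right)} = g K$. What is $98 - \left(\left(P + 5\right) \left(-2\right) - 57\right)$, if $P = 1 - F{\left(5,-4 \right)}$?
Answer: $207$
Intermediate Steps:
$F{\left(K,g \right)} = K g$
$P = 21$ ($P = 1 - 5 \left(-4\right) = 1 - -20 = 1 + 20 = 21$)
$98 - \left(\left(P + 5\right) \left(-2\right) - 57\right) = 98 - \left(\left(21 + 5\right) \left(-2\right) - 57\right) = 98 - \left(26 \left(-2\right) - 57\right) = 98 - \left(-52 - 57\right) = 98 - -109 = 98 + 109 = 207$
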